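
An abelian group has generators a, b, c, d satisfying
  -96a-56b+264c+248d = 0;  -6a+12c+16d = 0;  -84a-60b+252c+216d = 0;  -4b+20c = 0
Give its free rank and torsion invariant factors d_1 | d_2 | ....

rank_ℚ(R)=4; free=4−4=0
SNF(R) diag = [2, 4, 8, 24] → torsion [2, 4, 8, 24]

Answer: M ≅ ℤ/2 ⊕ ℤ/4 ⊕ ℤ/8 ⊕ ℤ/24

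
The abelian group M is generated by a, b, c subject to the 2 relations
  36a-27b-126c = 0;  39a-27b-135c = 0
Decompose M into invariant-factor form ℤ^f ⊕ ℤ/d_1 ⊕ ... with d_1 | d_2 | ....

rank_ℚ(R)=2; free=3−2=1
SNF(R) diag = [3, 9] → torsion [3, 9]

Answer: M ≅ ℤ^1 ⊕ ℤ/3 ⊕ ℤ/9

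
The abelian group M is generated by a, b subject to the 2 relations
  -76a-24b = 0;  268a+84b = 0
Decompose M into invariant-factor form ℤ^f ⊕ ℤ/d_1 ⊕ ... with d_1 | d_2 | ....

rank_ℚ(R)=2; free=2−2=0
SNF(R) diag = [4, 12] → torsion [4, 12]

Answer: M ≅ ℤ/4 ⊕ ℤ/12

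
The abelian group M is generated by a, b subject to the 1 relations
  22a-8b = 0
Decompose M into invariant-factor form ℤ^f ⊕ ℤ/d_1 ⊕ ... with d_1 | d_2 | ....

Answer: M ≅ ℤ^1 ⊕ ℤ/2

Derivation:
rank_ℚ(R)=1; free=2−1=1
SNF(R) diag = [2] → torsion [2]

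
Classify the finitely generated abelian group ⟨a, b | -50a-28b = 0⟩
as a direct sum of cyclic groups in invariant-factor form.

Answer: M ≅ ℤ^1 ⊕ ℤ/2

Derivation:
rank_ℚ(R)=1; free=2−1=1
SNF(R) diag = [2] → torsion [2]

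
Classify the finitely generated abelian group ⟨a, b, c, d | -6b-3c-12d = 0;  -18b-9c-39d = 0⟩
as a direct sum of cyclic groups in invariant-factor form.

rank_ℚ(R)=2; free=4−2=2
SNF(R) diag = [3, 3] → torsion [3, 3]

Answer: M ≅ ℤ^2 ⊕ ℤ/3 ⊕ ℤ/3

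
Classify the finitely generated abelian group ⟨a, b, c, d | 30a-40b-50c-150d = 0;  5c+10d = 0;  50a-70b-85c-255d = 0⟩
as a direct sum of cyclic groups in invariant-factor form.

Answer: M ≅ ℤ^1 ⊕ ℤ/5 ⊕ ℤ/5 ⊕ ℤ/10

Derivation:
rank_ℚ(R)=3; free=4−3=1
SNF(R) diag = [5, 5, 10] → torsion [5, 5, 10]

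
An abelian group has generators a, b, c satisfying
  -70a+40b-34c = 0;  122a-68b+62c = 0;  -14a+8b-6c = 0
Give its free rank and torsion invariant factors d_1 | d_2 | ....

Answer: M ≅ ℤ/2 ⊕ ℤ/4 ⊕ ℤ/12

Derivation:
rank_ℚ(R)=3; free=3−3=0
SNF(R) diag = [2, 4, 12] → torsion [2, 4, 12]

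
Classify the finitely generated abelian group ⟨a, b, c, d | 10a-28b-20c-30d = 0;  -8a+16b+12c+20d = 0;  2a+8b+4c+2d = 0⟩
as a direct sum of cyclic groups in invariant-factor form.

Answer: M ≅ ℤ^1 ⊕ ℤ/2 ⊕ ℤ/4 ⊕ ℤ/4

Derivation:
rank_ℚ(R)=3; free=4−3=1
SNF(R) diag = [2, 4, 4] → torsion [2, 4, 4]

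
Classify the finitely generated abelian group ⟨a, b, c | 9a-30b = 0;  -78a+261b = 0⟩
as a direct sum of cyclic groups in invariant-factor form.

rank_ℚ(R)=2; free=3−2=1
SNF(R) diag = [3, 3] → torsion [3, 3]

Answer: M ≅ ℤ^1 ⊕ ℤ/3 ⊕ ℤ/3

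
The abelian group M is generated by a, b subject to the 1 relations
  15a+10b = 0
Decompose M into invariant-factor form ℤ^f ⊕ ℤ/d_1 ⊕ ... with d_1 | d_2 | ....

rank_ℚ(R)=1; free=2−1=1
SNF(R) diag = [5] → torsion [5]

Answer: M ≅ ℤ^1 ⊕ ℤ/5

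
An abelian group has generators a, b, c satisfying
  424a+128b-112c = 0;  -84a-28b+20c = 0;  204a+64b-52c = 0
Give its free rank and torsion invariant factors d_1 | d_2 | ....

rank_ℚ(R)=3; free=3−3=0
SNF(R) diag = [4, 4, 8] → torsion [4, 4, 8]

Answer: M ≅ ℤ/4 ⊕ ℤ/4 ⊕ ℤ/8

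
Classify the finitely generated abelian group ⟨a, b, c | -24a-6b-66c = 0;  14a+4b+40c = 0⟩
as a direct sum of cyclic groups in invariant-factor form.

Answer: M ≅ ℤ^1 ⊕ ℤ/2 ⊕ ℤ/6

Derivation:
rank_ℚ(R)=2; free=3−2=1
SNF(R) diag = [2, 6] → torsion [2, 6]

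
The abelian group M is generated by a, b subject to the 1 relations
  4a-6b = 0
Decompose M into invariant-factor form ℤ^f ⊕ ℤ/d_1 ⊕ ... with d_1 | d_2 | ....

rank_ℚ(R)=1; free=2−1=1
SNF(R) diag = [2] → torsion [2]

Answer: M ≅ ℤ^1 ⊕ ℤ/2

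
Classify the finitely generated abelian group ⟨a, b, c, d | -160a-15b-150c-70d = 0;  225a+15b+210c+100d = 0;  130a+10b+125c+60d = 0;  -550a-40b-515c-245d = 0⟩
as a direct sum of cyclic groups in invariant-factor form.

rank_ℚ(R)=4; free=4−4=0
SNF(R) diag = [5, 5, 5, 15] → torsion [5, 5, 5, 15]

Answer: M ≅ ℤ/5 ⊕ ℤ/5 ⊕ ℤ/5 ⊕ ℤ/15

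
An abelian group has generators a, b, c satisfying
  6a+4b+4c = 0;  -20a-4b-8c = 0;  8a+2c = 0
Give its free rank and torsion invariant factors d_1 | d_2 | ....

rank_ℚ(R)=3; free=3−3=0
SNF(R) diag = [2, 2, 4] → torsion [2, 2, 4]

Answer: M ≅ ℤ/2 ⊕ ℤ/2 ⊕ ℤ/4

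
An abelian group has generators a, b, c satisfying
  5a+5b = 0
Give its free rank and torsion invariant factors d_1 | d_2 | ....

rank_ℚ(R)=1; free=3−1=2
SNF(R) diag = [5] → torsion [5]

Answer: M ≅ ℤ^2 ⊕ ℤ/5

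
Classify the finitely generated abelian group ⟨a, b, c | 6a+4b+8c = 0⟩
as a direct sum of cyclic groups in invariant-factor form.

Answer: M ≅ ℤ^2 ⊕ ℤ/2

Derivation:
rank_ℚ(R)=1; free=3−1=2
SNF(R) diag = [2] → torsion [2]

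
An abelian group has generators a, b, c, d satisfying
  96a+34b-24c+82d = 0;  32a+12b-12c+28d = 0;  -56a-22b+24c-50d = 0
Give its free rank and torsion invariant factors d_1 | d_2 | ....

rank_ℚ(R)=3; free=4−3=1
SNF(R) diag = [2, 4, 12] → torsion [2, 4, 12]

Answer: M ≅ ℤ^1 ⊕ ℤ/2 ⊕ ℤ/4 ⊕ ℤ/12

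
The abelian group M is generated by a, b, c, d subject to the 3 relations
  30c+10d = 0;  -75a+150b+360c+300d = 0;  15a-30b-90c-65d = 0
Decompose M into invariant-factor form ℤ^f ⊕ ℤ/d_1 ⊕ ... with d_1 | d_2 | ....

Answer: M ≅ ℤ^1 ⊕ ℤ/5 ⊕ ℤ/15 ⊕ ℤ/30

Derivation:
rank_ℚ(R)=3; free=4−3=1
SNF(R) diag = [5, 15, 30] → torsion [5, 15, 30]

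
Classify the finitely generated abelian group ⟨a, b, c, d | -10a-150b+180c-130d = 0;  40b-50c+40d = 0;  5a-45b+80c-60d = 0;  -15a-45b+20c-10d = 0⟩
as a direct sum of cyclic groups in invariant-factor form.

rank_ℚ(R)=4; free=4−4=0
SNF(R) diag = [5, 10, 10, 20] → torsion [5, 10, 10, 20]

Answer: M ≅ ℤ/5 ⊕ ℤ/10 ⊕ ℤ/10 ⊕ ℤ/20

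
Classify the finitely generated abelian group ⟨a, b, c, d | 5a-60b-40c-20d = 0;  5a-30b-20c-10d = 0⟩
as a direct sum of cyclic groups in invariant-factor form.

Answer: M ≅ ℤ^2 ⊕ ℤ/5 ⊕ ℤ/10

Derivation:
rank_ℚ(R)=2; free=4−2=2
SNF(R) diag = [5, 10] → torsion [5, 10]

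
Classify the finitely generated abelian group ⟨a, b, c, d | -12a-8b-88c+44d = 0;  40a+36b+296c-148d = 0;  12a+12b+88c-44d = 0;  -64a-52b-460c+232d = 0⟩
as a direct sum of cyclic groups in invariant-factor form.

rank_ℚ(R)=4; free=4−4=0
SNF(R) diag = [4, 4, 4, 4] → torsion [4, 4, 4, 4]

Answer: M ≅ ℤ/4 ⊕ ℤ/4 ⊕ ℤ/4 ⊕ ℤ/4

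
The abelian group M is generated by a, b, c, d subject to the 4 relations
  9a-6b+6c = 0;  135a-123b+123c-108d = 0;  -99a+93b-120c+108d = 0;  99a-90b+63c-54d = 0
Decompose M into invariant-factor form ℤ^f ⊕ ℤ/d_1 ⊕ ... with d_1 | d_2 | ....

rank_ℚ(R)=4; free=4−4=0
SNF(R) diag = [3, 9, 27, 54] → torsion [3, 9, 27, 54]

Answer: M ≅ ℤ/3 ⊕ ℤ/9 ⊕ ℤ/27 ⊕ ℤ/54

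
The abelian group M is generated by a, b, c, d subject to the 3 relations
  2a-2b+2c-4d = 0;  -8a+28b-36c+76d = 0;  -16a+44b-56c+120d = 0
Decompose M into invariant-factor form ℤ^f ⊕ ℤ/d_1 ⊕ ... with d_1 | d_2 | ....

Answer: M ≅ ℤ^1 ⊕ ℤ/2 ⊕ ℤ/4 ⊕ ℤ/4

Derivation:
rank_ℚ(R)=3; free=4−3=1
SNF(R) diag = [2, 4, 4] → torsion [2, 4, 4]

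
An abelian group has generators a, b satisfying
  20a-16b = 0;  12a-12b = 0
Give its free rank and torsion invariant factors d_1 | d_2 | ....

Answer: M ≅ ℤ/4 ⊕ ℤ/12

Derivation:
rank_ℚ(R)=2; free=2−2=0
SNF(R) diag = [4, 12] → torsion [4, 12]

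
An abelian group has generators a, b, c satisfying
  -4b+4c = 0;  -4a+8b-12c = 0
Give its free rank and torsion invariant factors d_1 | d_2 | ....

Answer: M ≅ ℤ^1 ⊕ ℤ/4 ⊕ ℤ/4

Derivation:
rank_ℚ(R)=2; free=3−2=1
SNF(R) diag = [4, 4] → torsion [4, 4]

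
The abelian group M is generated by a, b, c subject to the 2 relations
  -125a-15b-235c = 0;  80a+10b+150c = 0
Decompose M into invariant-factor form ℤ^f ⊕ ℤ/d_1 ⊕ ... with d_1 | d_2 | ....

Answer: M ≅ ℤ^1 ⊕ ℤ/5 ⊕ ℤ/10

Derivation:
rank_ℚ(R)=2; free=3−2=1
SNF(R) diag = [5, 10] → torsion [5, 10]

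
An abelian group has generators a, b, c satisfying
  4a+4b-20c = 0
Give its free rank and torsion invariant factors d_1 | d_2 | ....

rank_ℚ(R)=1; free=3−1=2
SNF(R) diag = [4] → torsion [4]

Answer: M ≅ ℤ^2 ⊕ ℤ/4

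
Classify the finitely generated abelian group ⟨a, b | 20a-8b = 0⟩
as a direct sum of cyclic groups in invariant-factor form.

rank_ℚ(R)=1; free=2−1=1
SNF(R) diag = [4] → torsion [4]

Answer: M ≅ ℤ^1 ⊕ ℤ/4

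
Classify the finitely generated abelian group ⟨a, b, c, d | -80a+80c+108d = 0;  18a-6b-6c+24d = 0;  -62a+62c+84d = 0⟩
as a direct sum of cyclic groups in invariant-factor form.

Answer: M ≅ ℤ^1 ⊕ ℤ/2 ⊕ ℤ/6 ⊕ ℤ/12

Derivation:
rank_ℚ(R)=3; free=4−3=1
SNF(R) diag = [2, 6, 12] → torsion [2, 6, 12]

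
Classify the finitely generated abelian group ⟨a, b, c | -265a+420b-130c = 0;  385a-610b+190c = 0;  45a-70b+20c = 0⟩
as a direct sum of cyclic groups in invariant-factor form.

rank_ℚ(R)=3; free=3−3=0
SNF(R) diag = [5, 10, 10] → torsion [5, 10, 10]

Answer: M ≅ ℤ/5 ⊕ ℤ/10 ⊕ ℤ/10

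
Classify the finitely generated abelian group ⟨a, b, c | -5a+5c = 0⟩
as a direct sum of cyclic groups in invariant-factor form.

Answer: M ≅ ℤ^2 ⊕ ℤ/5

Derivation:
rank_ℚ(R)=1; free=3−1=2
SNF(R) diag = [5] → torsion [5]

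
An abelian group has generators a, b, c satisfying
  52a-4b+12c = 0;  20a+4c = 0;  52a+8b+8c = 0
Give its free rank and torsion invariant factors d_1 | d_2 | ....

rank_ℚ(R)=3; free=3−3=0
SNF(R) diag = [4, 4, 4] → torsion [4, 4, 4]

Answer: M ≅ ℤ/4 ⊕ ℤ/4 ⊕ ℤ/4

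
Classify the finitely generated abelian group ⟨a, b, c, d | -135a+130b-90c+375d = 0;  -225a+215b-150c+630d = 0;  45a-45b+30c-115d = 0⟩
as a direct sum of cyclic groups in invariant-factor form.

Answer: M ≅ ℤ^1 ⊕ ℤ/5 ⊕ ℤ/5 ⊕ ℤ/15

Derivation:
rank_ℚ(R)=3; free=4−3=1
SNF(R) diag = [5, 5, 15] → torsion [5, 5, 15]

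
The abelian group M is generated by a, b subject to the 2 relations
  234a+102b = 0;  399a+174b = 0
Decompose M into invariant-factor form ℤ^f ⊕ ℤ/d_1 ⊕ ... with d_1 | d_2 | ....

rank_ℚ(R)=2; free=2−2=0
SNF(R) diag = [3, 6] → torsion [3, 6]

Answer: M ≅ ℤ/3 ⊕ ℤ/6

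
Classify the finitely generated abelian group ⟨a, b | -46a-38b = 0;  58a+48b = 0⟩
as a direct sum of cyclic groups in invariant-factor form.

Answer: M ≅ ℤ/2 ⊕ ℤ/2

Derivation:
rank_ℚ(R)=2; free=2−2=0
SNF(R) diag = [2, 2] → torsion [2, 2]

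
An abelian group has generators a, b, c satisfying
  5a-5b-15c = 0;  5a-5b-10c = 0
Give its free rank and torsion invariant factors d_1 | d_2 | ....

rank_ℚ(R)=2; free=3−2=1
SNF(R) diag = [5, 5] → torsion [5, 5]

Answer: M ≅ ℤ^1 ⊕ ℤ/5 ⊕ ℤ/5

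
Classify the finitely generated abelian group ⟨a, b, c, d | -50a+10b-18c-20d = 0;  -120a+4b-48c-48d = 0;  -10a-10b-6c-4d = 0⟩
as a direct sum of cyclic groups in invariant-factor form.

Answer: M ≅ ℤ^1 ⊕ ℤ/2 ⊕ ℤ/4 ⊕ ℤ/12

Derivation:
rank_ℚ(R)=3; free=4−3=1
SNF(R) diag = [2, 4, 12] → torsion [2, 4, 12]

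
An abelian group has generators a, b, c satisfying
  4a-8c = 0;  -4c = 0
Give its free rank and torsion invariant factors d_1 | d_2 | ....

rank_ℚ(R)=2; free=3−2=1
SNF(R) diag = [4, 4] → torsion [4, 4]

Answer: M ≅ ℤ^1 ⊕ ℤ/4 ⊕ ℤ/4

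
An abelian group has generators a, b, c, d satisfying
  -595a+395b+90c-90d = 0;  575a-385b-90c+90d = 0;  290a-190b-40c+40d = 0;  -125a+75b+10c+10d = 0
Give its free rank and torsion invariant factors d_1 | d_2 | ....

Answer: M ≅ ℤ/5 ⊕ ℤ/10 ⊕ ℤ/20 ⊕ ℤ/60

Derivation:
rank_ℚ(R)=4; free=4−4=0
SNF(R) diag = [5, 10, 20, 60] → torsion [5, 10, 20, 60]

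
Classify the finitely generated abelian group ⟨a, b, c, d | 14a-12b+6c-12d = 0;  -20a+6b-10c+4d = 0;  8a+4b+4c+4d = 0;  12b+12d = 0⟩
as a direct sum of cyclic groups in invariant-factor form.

Answer: M ≅ ℤ/2 ⊕ ℤ/2 ⊕ ℤ/4 ⊕ ℤ/12

Derivation:
rank_ℚ(R)=4; free=4−4=0
SNF(R) diag = [2, 2, 4, 12] → torsion [2, 2, 4, 12]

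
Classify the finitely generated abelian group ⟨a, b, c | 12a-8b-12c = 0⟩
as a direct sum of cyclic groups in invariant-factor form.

rank_ℚ(R)=1; free=3−1=2
SNF(R) diag = [4] → torsion [4]

Answer: M ≅ ℤ^2 ⊕ ℤ/4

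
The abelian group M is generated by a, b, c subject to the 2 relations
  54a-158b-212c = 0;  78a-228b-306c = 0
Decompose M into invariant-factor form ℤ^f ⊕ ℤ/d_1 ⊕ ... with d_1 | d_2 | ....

Answer: M ≅ ℤ^1 ⊕ ℤ/2 ⊕ ℤ/6

Derivation:
rank_ℚ(R)=2; free=3−2=1
SNF(R) diag = [2, 6] → torsion [2, 6]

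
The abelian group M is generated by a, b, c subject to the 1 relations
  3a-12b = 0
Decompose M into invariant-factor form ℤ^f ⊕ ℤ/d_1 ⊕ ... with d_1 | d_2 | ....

rank_ℚ(R)=1; free=3−1=2
SNF(R) diag = [3] → torsion [3]

Answer: M ≅ ℤ^2 ⊕ ℤ/3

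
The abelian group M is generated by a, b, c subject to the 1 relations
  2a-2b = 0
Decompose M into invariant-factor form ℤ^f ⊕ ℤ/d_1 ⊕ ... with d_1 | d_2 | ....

rank_ℚ(R)=1; free=3−1=2
SNF(R) diag = [2] → torsion [2]

Answer: M ≅ ℤ^2 ⊕ ℤ/2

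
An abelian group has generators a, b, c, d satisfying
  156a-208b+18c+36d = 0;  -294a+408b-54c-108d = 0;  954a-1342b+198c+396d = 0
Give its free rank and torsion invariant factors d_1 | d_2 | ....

Answer: M ≅ ℤ^1 ⊕ ℤ/2 ⊕ ℤ/6 ⊕ ℤ/18

Derivation:
rank_ℚ(R)=3; free=4−3=1
SNF(R) diag = [2, 6, 18] → torsion [2, 6, 18]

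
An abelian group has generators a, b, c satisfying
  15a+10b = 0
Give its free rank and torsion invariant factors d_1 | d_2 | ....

rank_ℚ(R)=1; free=3−1=2
SNF(R) diag = [5] → torsion [5]

Answer: M ≅ ℤ^2 ⊕ ℤ/5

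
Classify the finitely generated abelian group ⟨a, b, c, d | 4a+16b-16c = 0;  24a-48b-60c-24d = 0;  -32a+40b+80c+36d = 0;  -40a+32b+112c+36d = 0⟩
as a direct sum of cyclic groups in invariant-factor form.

Answer: M ≅ ℤ/4 ⊕ ℤ/12 ⊕ ℤ/12 ⊕ ℤ/24

Derivation:
rank_ℚ(R)=4; free=4−4=0
SNF(R) diag = [4, 12, 12, 24] → torsion [4, 12, 12, 24]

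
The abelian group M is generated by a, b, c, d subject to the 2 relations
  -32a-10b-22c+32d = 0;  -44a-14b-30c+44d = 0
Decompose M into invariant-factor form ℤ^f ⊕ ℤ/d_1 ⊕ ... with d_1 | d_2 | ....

Answer: M ≅ ℤ^2 ⊕ ℤ/2 ⊕ ℤ/4

Derivation:
rank_ℚ(R)=2; free=4−2=2
SNF(R) diag = [2, 4] → torsion [2, 4]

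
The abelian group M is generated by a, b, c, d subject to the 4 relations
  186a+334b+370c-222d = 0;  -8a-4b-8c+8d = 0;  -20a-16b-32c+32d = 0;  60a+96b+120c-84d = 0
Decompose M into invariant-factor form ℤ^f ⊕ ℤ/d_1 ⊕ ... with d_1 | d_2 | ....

rank_ℚ(R)=4; free=4−4=0
SNF(R) diag = [2, 4, 12, 36] → torsion [2, 4, 12, 36]

Answer: M ≅ ℤ/2 ⊕ ℤ/4 ⊕ ℤ/12 ⊕ ℤ/36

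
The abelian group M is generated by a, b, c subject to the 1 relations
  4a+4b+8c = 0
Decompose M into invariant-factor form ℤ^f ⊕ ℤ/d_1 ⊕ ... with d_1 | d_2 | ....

Answer: M ≅ ℤ^2 ⊕ ℤ/4

Derivation:
rank_ℚ(R)=1; free=3−1=2
SNF(R) diag = [4] → torsion [4]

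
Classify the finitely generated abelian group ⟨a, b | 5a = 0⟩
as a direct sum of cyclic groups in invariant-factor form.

rank_ℚ(R)=1; free=2−1=1
SNF(R) diag = [5] → torsion [5]

Answer: M ≅ ℤ^1 ⊕ ℤ/5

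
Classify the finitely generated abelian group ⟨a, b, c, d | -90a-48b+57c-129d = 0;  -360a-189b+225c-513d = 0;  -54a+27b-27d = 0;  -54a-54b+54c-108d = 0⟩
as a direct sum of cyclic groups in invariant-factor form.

Answer: M ≅ ℤ/3 ⊕ ℤ/9 ⊕ ℤ/27 ⊕ ℤ/54

Derivation:
rank_ℚ(R)=4; free=4−4=0
SNF(R) diag = [3, 9, 27, 54] → torsion [3, 9, 27, 54]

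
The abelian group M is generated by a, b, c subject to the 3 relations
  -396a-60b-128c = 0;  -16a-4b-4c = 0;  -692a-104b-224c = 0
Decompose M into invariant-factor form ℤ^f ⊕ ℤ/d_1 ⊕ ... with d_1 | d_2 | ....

Answer: M ≅ ℤ/4 ⊕ ℤ/4 ⊕ ℤ/12

Derivation:
rank_ℚ(R)=3; free=3−3=0
SNF(R) diag = [4, 4, 12] → torsion [4, 4, 12]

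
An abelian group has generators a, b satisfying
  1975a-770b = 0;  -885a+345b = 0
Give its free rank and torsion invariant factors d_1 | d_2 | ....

Answer: M ≅ ℤ/5 ⊕ ℤ/15

Derivation:
rank_ℚ(R)=2; free=2−2=0
SNF(R) diag = [5, 15] → torsion [5, 15]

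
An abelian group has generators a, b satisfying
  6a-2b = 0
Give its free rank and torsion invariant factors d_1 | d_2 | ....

rank_ℚ(R)=1; free=2−1=1
SNF(R) diag = [2] → torsion [2]

Answer: M ≅ ℤ^1 ⊕ ℤ/2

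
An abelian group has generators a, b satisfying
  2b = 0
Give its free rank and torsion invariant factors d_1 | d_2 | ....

Answer: M ≅ ℤ^1 ⊕ ℤ/2

Derivation:
rank_ℚ(R)=1; free=2−1=1
SNF(R) diag = [2] → torsion [2]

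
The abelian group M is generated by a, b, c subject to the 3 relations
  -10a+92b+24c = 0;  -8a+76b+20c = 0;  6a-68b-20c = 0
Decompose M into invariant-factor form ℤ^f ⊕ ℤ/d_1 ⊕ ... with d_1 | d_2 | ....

rank_ℚ(R)=3; free=3−3=0
SNF(R) diag = [2, 4, 4] → torsion [2, 4, 4]

Answer: M ≅ ℤ/2 ⊕ ℤ/4 ⊕ ℤ/4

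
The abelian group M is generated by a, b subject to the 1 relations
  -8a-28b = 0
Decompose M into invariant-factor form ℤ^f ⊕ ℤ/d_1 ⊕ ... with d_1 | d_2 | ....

Answer: M ≅ ℤ^1 ⊕ ℤ/4

Derivation:
rank_ℚ(R)=1; free=2−1=1
SNF(R) diag = [4] → torsion [4]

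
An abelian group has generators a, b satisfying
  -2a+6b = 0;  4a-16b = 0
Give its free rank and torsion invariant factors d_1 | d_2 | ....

Answer: M ≅ ℤ/2 ⊕ ℤ/4

Derivation:
rank_ℚ(R)=2; free=2−2=0
SNF(R) diag = [2, 4] → torsion [2, 4]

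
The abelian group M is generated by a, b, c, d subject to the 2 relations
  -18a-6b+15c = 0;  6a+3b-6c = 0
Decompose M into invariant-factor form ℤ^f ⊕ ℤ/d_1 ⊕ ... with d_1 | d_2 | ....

Answer: M ≅ ℤ^2 ⊕ ℤ/3 ⊕ ℤ/3

Derivation:
rank_ℚ(R)=2; free=4−2=2
SNF(R) diag = [3, 3] → torsion [3, 3]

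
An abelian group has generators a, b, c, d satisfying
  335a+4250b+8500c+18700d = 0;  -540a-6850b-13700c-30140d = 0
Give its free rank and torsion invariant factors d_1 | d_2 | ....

Answer: M ≅ ℤ^2 ⊕ ℤ/5 ⊕ ℤ/10

Derivation:
rank_ℚ(R)=2; free=4−2=2
SNF(R) diag = [5, 10] → torsion [5, 10]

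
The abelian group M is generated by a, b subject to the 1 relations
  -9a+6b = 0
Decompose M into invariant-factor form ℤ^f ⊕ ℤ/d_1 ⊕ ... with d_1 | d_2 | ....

Answer: M ≅ ℤ^1 ⊕ ℤ/3

Derivation:
rank_ℚ(R)=1; free=2−1=1
SNF(R) diag = [3] → torsion [3]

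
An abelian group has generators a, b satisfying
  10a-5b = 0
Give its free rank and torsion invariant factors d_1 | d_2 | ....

Answer: M ≅ ℤ^1 ⊕ ℤ/5

Derivation:
rank_ℚ(R)=1; free=2−1=1
SNF(R) diag = [5] → torsion [5]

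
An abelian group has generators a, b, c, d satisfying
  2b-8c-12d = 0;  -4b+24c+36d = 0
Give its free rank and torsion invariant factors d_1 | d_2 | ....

rank_ℚ(R)=2; free=4−2=2
SNF(R) diag = [2, 4] → torsion [2, 4]

Answer: M ≅ ℤ^2 ⊕ ℤ/2 ⊕ ℤ/4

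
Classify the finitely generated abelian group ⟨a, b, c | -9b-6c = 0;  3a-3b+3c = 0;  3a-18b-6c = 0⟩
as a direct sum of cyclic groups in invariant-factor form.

Answer: M ≅ ℤ/3 ⊕ ℤ/3 ⊕ ℤ/3

Derivation:
rank_ℚ(R)=3; free=3−3=0
SNF(R) diag = [3, 3, 3] → torsion [3, 3, 3]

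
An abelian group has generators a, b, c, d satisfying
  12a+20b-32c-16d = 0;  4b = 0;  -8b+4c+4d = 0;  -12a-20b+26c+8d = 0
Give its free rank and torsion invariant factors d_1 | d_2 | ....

rank_ℚ(R)=4; free=4−4=0
SNF(R) diag = [2, 4, 4, 12] → torsion [2, 4, 4, 12]

Answer: M ≅ ℤ/2 ⊕ ℤ/4 ⊕ ℤ/4 ⊕ ℤ/12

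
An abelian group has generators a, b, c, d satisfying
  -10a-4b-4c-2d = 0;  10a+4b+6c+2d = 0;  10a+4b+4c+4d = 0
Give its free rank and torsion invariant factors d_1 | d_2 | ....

Answer: M ≅ ℤ^1 ⊕ ℤ/2 ⊕ ℤ/2 ⊕ ℤ/2

Derivation:
rank_ℚ(R)=3; free=4−3=1
SNF(R) diag = [2, 2, 2] → torsion [2, 2, 2]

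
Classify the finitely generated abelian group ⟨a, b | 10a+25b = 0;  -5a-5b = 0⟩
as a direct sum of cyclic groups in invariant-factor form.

rank_ℚ(R)=2; free=2−2=0
SNF(R) diag = [5, 15] → torsion [5, 15]

Answer: M ≅ ℤ/5 ⊕ ℤ/15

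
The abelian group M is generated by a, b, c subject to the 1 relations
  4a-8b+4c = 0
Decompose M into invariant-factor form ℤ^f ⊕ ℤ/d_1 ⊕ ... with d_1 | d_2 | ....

rank_ℚ(R)=1; free=3−1=2
SNF(R) diag = [4] → torsion [4]

Answer: M ≅ ℤ^2 ⊕ ℤ/4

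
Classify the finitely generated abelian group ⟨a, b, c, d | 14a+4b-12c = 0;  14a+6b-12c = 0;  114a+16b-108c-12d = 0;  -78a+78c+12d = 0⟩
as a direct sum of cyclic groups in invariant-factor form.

Answer: M ≅ ℤ/2 ⊕ ℤ/2 ⊕ ℤ/6 ⊕ ℤ/12

Derivation:
rank_ℚ(R)=4; free=4−4=0
SNF(R) diag = [2, 2, 6, 12] → torsion [2, 2, 6, 12]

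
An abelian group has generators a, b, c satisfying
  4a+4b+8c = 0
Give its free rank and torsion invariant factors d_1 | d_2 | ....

rank_ℚ(R)=1; free=3−1=2
SNF(R) diag = [4] → torsion [4]

Answer: M ≅ ℤ^2 ⊕ ℤ/4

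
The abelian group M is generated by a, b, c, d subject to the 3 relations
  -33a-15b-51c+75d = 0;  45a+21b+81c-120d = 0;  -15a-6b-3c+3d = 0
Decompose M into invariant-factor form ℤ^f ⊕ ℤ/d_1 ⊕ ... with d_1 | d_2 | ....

rank_ℚ(R)=3; free=4−3=1
SNF(R) diag = [3, 3, 3] → torsion [3, 3, 3]

Answer: M ≅ ℤ^1 ⊕ ℤ/3 ⊕ ℤ/3 ⊕ ℤ/3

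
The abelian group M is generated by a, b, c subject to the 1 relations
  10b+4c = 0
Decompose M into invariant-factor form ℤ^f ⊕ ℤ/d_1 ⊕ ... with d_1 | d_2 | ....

Answer: M ≅ ℤ^2 ⊕ ℤ/2

Derivation:
rank_ℚ(R)=1; free=3−1=2
SNF(R) diag = [2] → torsion [2]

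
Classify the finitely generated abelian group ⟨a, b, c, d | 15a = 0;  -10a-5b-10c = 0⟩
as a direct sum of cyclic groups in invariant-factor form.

Answer: M ≅ ℤ^2 ⊕ ℤ/5 ⊕ ℤ/15

Derivation:
rank_ℚ(R)=2; free=4−2=2
SNF(R) diag = [5, 15] → torsion [5, 15]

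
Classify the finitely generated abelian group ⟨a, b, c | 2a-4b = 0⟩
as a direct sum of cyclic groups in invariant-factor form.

rank_ℚ(R)=1; free=3−1=2
SNF(R) diag = [2] → torsion [2]

Answer: M ≅ ℤ^2 ⊕ ℤ/2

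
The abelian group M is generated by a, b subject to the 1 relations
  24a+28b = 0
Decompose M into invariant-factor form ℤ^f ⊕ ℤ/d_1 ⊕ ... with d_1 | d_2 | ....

Answer: M ≅ ℤ^1 ⊕ ℤ/4

Derivation:
rank_ℚ(R)=1; free=2−1=1
SNF(R) diag = [4] → torsion [4]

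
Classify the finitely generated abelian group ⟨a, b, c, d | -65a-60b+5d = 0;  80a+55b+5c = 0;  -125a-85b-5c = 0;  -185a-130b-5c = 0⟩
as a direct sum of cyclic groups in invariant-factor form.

rank_ℚ(R)=4; free=4−4=0
SNF(R) diag = [5, 5, 15, 15] → torsion [5, 5, 15, 15]

Answer: M ≅ ℤ/5 ⊕ ℤ/5 ⊕ ℤ/15 ⊕ ℤ/15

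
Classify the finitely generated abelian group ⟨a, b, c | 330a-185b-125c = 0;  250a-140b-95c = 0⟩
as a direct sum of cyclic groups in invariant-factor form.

rank_ℚ(R)=2; free=3−2=1
SNF(R) diag = [5, 5] → torsion [5, 5]

Answer: M ≅ ℤ^1 ⊕ ℤ/5 ⊕ ℤ/5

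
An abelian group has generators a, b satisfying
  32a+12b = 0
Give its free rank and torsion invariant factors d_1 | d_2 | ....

Answer: M ≅ ℤ^1 ⊕ ℤ/4

Derivation:
rank_ℚ(R)=1; free=2−1=1
SNF(R) diag = [4] → torsion [4]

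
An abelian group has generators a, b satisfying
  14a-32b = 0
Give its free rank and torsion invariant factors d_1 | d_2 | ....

Answer: M ≅ ℤ^1 ⊕ ℤ/2

Derivation:
rank_ℚ(R)=1; free=2−1=1
SNF(R) diag = [2] → torsion [2]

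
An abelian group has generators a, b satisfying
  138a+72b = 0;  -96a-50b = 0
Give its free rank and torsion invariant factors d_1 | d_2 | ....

Answer: M ≅ ℤ/2 ⊕ ℤ/6

Derivation:
rank_ℚ(R)=2; free=2−2=0
SNF(R) diag = [2, 6] → torsion [2, 6]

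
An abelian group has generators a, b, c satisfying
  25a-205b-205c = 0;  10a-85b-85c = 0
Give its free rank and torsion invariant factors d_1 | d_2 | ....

rank_ℚ(R)=2; free=3−2=1
SNF(R) diag = [5, 15] → torsion [5, 15]

Answer: M ≅ ℤ^1 ⊕ ℤ/5 ⊕ ℤ/15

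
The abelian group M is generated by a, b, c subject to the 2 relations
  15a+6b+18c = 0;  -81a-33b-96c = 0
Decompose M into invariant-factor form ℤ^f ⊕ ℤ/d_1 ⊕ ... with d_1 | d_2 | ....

Answer: M ≅ ℤ^1 ⊕ ℤ/3 ⊕ ℤ/3

Derivation:
rank_ℚ(R)=2; free=3−2=1
SNF(R) diag = [3, 3] → torsion [3, 3]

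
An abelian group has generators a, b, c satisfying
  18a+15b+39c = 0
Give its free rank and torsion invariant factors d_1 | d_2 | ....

rank_ℚ(R)=1; free=3−1=2
SNF(R) diag = [3] → torsion [3]

Answer: M ≅ ℤ^2 ⊕ ℤ/3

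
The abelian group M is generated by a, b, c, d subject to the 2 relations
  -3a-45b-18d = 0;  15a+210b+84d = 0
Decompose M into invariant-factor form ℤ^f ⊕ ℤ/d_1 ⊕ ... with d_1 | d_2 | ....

Answer: M ≅ ℤ^2 ⊕ ℤ/3 ⊕ ℤ/3

Derivation:
rank_ℚ(R)=2; free=4−2=2
SNF(R) diag = [3, 3] → torsion [3, 3]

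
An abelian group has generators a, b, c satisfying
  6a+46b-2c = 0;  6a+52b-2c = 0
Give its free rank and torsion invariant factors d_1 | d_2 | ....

rank_ℚ(R)=2; free=3−2=1
SNF(R) diag = [2, 6] → torsion [2, 6]

Answer: M ≅ ℤ^1 ⊕ ℤ/2 ⊕ ℤ/6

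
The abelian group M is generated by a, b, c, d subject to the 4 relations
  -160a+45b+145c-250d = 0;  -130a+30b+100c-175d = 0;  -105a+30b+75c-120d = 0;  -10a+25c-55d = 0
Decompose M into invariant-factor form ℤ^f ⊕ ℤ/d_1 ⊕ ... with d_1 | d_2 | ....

rank_ℚ(R)=4; free=4−4=0
SNF(R) diag = [5, 15, 15, 15] → torsion [5, 15, 15, 15]

Answer: M ≅ ℤ/5 ⊕ ℤ/15 ⊕ ℤ/15 ⊕ ℤ/15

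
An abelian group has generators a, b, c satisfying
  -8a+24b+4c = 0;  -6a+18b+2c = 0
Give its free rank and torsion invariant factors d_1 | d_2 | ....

Answer: M ≅ ℤ^1 ⊕ ℤ/2 ⊕ ℤ/4

Derivation:
rank_ℚ(R)=2; free=3−2=1
SNF(R) diag = [2, 4] → torsion [2, 4]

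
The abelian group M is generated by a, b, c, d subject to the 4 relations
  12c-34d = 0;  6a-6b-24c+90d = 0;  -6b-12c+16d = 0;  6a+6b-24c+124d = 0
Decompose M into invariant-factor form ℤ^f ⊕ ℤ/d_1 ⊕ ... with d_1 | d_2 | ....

rank_ℚ(R)=4; free=4−4=0
SNF(R) diag = [2, 6, 6, 12] → torsion [2, 6, 6, 12]

Answer: M ≅ ℤ/2 ⊕ ℤ/6 ⊕ ℤ/6 ⊕ ℤ/12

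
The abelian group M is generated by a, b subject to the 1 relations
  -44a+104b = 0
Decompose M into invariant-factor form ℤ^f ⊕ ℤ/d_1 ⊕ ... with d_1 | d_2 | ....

rank_ℚ(R)=1; free=2−1=1
SNF(R) diag = [4] → torsion [4]

Answer: M ≅ ℤ^1 ⊕ ℤ/4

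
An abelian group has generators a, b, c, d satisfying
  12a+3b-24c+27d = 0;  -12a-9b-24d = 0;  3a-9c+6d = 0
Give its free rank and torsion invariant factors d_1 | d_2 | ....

Answer: M ≅ ℤ^1 ⊕ ℤ/3 ⊕ ℤ/3 ⊕ ℤ/9

Derivation:
rank_ℚ(R)=3; free=4−3=1
SNF(R) diag = [3, 3, 9] → torsion [3, 3, 9]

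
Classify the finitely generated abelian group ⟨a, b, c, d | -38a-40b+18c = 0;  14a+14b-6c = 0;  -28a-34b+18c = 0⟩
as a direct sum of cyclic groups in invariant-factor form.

Answer: M ≅ ℤ^1 ⊕ ℤ/2 ⊕ ℤ/2 ⊕ ℤ/6

Derivation:
rank_ℚ(R)=3; free=4−3=1
SNF(R) diag = [2, 2, 6] → torsion [2, 2, 6]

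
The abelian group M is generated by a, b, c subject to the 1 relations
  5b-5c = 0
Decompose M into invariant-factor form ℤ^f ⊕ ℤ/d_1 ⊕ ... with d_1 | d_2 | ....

rank_ℚ(R)=1; free=3−1=2
SNF(R) diag = [5] → torsion [5]

Answer: M ≅ ℤ^2 ⊕ ℤ/5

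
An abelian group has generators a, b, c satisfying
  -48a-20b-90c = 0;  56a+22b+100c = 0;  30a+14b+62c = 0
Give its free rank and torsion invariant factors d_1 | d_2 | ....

Answer: M ≅ ℤ/2 ⊕ ℤ/2 ⊕ ℤ/2

Derivation:
rank_ℚ(R)=3; free=3−3=0
SNF(R) diag = [2, 2, 2] → torsion [2, 2, 2]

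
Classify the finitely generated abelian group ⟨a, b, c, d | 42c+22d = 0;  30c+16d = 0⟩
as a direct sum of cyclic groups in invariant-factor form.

Answer: M ≅ ℤ^2 ⊕ ℤ/2 ⊕ ℤ/6

Derivation:
rank_ℚ(R)=2; free=4−2=2
SNF(R) diag = [2, 6] → torsion [2, 6]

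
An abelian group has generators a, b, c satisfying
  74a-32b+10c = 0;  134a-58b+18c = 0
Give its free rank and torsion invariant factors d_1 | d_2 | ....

rank_ℚ(R)=2; free=3−2=1
SNF(R) diag = [2, 2] → torsion [2, 2]

Answer: M ≅ ℤ^1 ⊕ ℤ/2 ⊕ ℤ/2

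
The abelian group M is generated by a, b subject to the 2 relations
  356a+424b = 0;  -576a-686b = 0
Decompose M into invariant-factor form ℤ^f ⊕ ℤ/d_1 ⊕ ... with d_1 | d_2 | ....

Answer: M ≅ ℤ/2 ⊕ ℤ/4

Derivation:
rank_ℚ(R)=2; free=2−2=0
SNF(R) diag = [2, 4] → torsion [2, 4]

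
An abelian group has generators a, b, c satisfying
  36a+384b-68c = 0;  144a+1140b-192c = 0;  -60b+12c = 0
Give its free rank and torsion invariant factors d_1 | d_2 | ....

Answer: M ≅ ℤ/4 ⊕ ℤ/12 ⊕ ℤ/36

Derivation:
rank_ℚ(R)=3; free=3−3=0
SNF(R) diag = [4, 12, 36] → torsion [4, 12, 36]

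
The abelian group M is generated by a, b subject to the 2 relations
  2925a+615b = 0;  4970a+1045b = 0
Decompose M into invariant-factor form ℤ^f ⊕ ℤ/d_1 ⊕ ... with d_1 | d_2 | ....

Answer: M ≅ ℤ/5 ⊕ ℤ/15

Derivation:
rank_ℚ(R)=2; free=2−2=0
SNF(R) diag = [5, 15] → torsion [5, 15]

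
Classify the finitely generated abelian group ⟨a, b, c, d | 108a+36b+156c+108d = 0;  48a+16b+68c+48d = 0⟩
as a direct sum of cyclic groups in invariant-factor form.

rank_ℚ(R)=2; free=4−2=2
SNF(R) diag = [4, 12] → torsion [4, 12]

Answer: M ≅ ℤ^2 ⊕ ℤ/4 ⊕ ℤ/12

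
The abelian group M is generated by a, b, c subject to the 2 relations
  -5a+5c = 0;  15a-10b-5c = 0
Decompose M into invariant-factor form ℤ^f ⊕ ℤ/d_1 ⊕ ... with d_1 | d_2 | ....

Answer: M ≅ ℤ^1 ⊕ ℤ/5 ⊕ ℤ/10

Derivation:
rank_ℚ(R)=2; free=3−2=1
SNF(R) diag = [5, 10] → torsion [5, 10]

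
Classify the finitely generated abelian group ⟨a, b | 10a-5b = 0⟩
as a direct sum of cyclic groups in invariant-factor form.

rank_ℚ(R)=1; free=2−1=1
SNF(R) diag = [5] → torsion [5]

Answer: M ≅ ℤ^1 ⊕ ℤ/5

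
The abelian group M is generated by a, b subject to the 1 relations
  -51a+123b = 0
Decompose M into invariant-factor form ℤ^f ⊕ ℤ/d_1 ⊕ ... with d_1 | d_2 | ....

Answer: M ≅ ℤ^1 ⊕ ℤ/3

Derivation:
rank_ℚ(R)=1; free=2−1=1
SNF(R) diag = [3] → torsion [3]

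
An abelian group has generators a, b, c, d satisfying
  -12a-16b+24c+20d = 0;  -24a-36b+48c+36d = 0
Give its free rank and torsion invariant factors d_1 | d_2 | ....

Answer: M ≅ ℤ^2 ⊕ ℤ/4 ⊕ ℤ/12

Derivation:
rank_ℚ(R)=2; free=4−2=2
SNF(R) diag = [4, 12] → torsion [4, 12]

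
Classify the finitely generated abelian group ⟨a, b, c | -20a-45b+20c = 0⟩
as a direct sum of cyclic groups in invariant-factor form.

Answer: M ≅ ℤ^2 ⊕ ℤ/5

Derivation:
rank_ℚ(R)=1; free=3−1=2
SNF(R) diag = [5] → torsion [5]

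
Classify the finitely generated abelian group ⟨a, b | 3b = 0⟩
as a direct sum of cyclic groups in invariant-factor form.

rank_ℚ(R)=1; free=2−1=1
SNF(R) diag = [3] → torsion [3]

Answer: M ≅ ℤ^1 ⊕ ℤ/3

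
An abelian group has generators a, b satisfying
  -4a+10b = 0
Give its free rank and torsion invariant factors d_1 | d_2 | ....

Answer: M ≅ ℤ^1 ⊕ ℤ/2

Derivation:
rank_ℚ(R)=1; free=2−1=1
SNF(R) diag = [2] → torsion [2]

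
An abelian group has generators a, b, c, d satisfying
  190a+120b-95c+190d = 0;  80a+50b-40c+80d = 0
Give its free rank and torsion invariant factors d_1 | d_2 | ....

Answer: M ≅ ℤ^2 ⊕ ℤ/5 ⊕ ℤ/10

Derivation:
rank_ℚ(R)=2; free=4−2=2
SNF(R) diag = [5, 10] → torsion [5, 10]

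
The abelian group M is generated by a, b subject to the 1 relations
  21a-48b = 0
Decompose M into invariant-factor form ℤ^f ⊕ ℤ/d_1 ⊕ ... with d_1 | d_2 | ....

rank_ℚ(R)=1; free=2−1=1
SNF(R) diag = [3] → torsion [3]

Answer: M ≅ ℤ^1 ⊕ ℤ/3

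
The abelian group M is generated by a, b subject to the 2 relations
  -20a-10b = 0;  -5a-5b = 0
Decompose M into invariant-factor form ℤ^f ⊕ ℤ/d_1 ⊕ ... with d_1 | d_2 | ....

rank_ℚ(R)=2; free=2−2=0
SNF(R) diag = [5, 10] → torsion [5, 10]

Answer: M ≅ ℤ/5 ⊕ ℤ/10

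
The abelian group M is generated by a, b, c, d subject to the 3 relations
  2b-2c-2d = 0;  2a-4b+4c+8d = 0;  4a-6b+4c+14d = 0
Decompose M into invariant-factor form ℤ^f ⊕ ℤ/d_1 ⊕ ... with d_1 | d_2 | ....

Answer: M ≅ ℤ^1 ⊕ ℤ/2 ⊕ ℤ/2 ⊕ ℤ/2

Derivation:
rank_ℚ(R)=3; free=4−3=1
SNF(R) diag = [2, 2, 2] → torsion [2, 2, 2]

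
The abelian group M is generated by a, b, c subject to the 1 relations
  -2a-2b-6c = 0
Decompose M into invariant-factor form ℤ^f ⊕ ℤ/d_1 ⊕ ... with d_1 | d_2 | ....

rank_ℚ(R)=1; free=3−1=2
SNF(R) diag = [2] → torsion [2]

Answer: M ≅ ℤ^2 ⊕ ℤ/2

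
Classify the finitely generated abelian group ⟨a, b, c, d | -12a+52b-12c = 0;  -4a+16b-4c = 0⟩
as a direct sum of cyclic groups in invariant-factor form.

Answer: M ≅ ℤ^2 ⊕ ℤ/4 ⊕ ℤ/4

Derivation:
rank_ℚ(R)=2; free=4−2=2
SNF(R) diag = [4, 4] → torsion [4, 4]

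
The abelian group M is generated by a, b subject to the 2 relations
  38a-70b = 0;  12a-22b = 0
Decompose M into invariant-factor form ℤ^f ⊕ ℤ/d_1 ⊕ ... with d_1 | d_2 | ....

Answer: M ≅ ℤ/2 ⊕ ℤ/2

Derivation:
rank_ℚ(R)=2; free=2−2=0
SNF(R) diag = [2, 2] → torsion [2, 2]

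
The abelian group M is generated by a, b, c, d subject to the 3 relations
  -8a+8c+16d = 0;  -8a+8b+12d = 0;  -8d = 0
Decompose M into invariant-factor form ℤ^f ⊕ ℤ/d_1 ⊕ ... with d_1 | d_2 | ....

rank_ℚ(R)=3; free=4−3=1
SNF(R) diag = [4, 8, 16] → torsion [4, 8, 16]

Answer: M ≅ ℤ^1 ⊕ ℤ/4 ⊕ ℤ/8 ⊕ ℤ/16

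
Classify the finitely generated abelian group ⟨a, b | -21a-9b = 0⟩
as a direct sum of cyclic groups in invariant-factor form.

rank_ℚ(R)=1; free=2−1=1
SNF(R) diag = [3] → torsion [3]

Answer: M ≅ ℤ^1 ⊕ ℤ/3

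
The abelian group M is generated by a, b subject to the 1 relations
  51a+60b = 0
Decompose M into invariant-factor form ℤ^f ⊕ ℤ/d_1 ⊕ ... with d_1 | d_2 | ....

Answer: M ≅ ℤ^1 ⊕ ℤ/3

Derivation:
rank_ℚ(R)=1; free=2−1=1
SNF(R) diag = [3] → torsion [3]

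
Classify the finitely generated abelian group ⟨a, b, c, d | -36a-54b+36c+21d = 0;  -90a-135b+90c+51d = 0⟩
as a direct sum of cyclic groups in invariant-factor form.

Answer: M ≅ ℤ^2 ⊕ ℤ/3 ⊕ ℤ/9

Derivation:
rank_ℚ(R)=2; free=4−2=2
SNF(R) diag = [3, 9] → torsion [3, 9]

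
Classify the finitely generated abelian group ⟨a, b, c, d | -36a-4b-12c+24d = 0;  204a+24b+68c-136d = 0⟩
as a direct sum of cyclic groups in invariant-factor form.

Answer: M ≅ ℤ^2 ⊕ ℤ/4 ⊕ ℤ/4

Derivation:
rank_ℚ(R)=2; free=4−2=2
SNF(R) diag = [4, 4] → torsion [4, 4]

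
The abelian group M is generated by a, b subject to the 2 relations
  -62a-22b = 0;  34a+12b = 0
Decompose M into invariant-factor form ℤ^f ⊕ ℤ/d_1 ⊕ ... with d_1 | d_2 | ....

rank_ℚ(R)=2; free=2−2=0
SNF(R) diag = [2, 2] → torsion [2, 2]

Answer: M ≅ ℤ/2 ⊕ ℤ/2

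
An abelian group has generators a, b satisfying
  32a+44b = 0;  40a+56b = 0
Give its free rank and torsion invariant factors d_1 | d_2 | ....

rank_ℚ(R)=2; free=2−2=0
SNF(R) diag = [4, 8] → torsion [4, 8]

Answer: M ≅ ℤ/4 ⊕ ℤ/8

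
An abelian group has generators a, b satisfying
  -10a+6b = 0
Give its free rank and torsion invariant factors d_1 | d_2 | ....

Answer: M ≅ ℤ^1 ⊕ ℤ/2

Derivation:
rank_ℚ(R)=1; free=2−1=1
SNF(R) diag = [2] → torsion [2]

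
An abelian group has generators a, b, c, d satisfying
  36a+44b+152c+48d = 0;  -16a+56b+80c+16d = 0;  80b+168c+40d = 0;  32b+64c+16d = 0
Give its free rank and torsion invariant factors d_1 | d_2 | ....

Answer: M ≅ ℤ/4 ⊕ ℤ/8 ⊕ ℤ/8 ⊕ ℤ/16

Derivation:
rank_ℚ(R)=4; free=4−4=0
SNF(R) diag = [4, 8, 8, 16] → torsion [4, 8, 8, 16]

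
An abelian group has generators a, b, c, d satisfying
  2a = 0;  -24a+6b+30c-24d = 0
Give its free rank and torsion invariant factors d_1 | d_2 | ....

Answer: M ≅ ℤ^2 ⊕ ℤ/2 ⊕ ℤ/6

Derivation:
rank_ℚ(R)=2; free=4−2=2
SNF(R) diag = [2, 6] → torsion [2, 6]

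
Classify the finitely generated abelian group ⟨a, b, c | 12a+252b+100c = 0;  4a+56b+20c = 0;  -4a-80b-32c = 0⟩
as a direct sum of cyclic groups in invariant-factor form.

rank_ℚ(R)=3; free=3−3=0
SNF(R) diag = [4, 4, 12] → torsion [4, 4, 12]

Answer: M ≅ ℤ/4 ⊕ ℤ/4 ⊕ ℤ/12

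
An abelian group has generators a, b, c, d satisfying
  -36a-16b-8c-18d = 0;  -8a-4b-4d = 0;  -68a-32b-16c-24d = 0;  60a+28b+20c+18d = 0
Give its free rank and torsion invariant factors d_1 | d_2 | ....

rank_ℚ(R)=4; free=4−4=0
SNF(R) diag = [2, 4, 4, 12] → torsion [2, 4, 4, 12]

Answer: M ≅ ℤ/2 ⊕ ℤ/4 ⊕ ℤ/4 ⊕ ℤ/12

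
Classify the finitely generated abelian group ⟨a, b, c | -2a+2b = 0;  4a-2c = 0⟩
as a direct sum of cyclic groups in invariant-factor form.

Answer: M ≅ ℤ^1 ⊕ ℤ/2 ⊕ ℤ/2

Derivation:
rank_ℚ(R)=2; free=3−2=1
SNF(R) diag = [2, 2] → torsion [2, 2]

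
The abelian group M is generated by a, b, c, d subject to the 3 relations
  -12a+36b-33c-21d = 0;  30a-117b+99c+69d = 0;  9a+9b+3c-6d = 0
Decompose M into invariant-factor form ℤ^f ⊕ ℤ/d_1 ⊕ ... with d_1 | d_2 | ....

Answer: M ≅ ℤ^1 ⊕ ℤ/3 ⊕ ℤ/3 ⊕ ℤ/9

Derivation:
rank_ℚ(R)=3; free=4−3=1
SNF(R) diag = [3, 3, 9] → torsion [3, 3, 9]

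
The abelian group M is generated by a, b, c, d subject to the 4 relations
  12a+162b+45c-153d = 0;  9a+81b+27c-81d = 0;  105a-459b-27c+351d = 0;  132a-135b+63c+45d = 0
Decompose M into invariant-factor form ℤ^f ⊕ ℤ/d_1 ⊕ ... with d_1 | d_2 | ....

Answer: M ≅ ℤ/3 ⊕ ℤ/9 ⊕ ℤ/27 ⊕ ℤ/54

Derivation:
rank_ℚ(R)=4; free=4−4=0
SNF(R) diag = [3, 9, 27, 54] → torsion [3, 9, 27, 54]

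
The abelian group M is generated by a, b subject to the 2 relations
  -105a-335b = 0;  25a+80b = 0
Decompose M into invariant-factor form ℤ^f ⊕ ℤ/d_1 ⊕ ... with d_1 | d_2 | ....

rank_ℚ(R)=2; free=2−2=0
SNF(R) diag = [5, 5] → torsion [5, 5]

Answer: M ≅ ℤ/5 ⊕ ℤ/5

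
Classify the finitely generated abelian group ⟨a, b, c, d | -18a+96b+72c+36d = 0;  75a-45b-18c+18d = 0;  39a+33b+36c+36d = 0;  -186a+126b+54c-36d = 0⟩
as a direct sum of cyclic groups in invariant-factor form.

rank_ℚ(R)=4; free=4−4=0
SNF(R) diag = [3, 6, 18, 18] → torsion [3, 6, 18, 18]

Answer: M ≅ ℤ/3 ⊕ ℤ/6 ⊕ ℤ/18 ⊕ ℤ/18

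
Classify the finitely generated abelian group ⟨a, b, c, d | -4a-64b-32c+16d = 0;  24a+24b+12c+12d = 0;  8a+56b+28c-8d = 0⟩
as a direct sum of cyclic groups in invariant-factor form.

Answer: M ≅ ℤ^1 ⊕ ℤ/4 ⊕ ℤ/12 ⊕ ℤ/36

Derivation:
rank_ℚ(R)=3; free=4−3=1
SNF(R) diag = [4, 12, 36] → torsion [4, 12, 36]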